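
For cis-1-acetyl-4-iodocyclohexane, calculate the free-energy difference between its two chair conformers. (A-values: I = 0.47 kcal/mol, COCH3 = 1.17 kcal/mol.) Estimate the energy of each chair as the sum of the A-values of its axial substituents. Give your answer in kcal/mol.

C1 and C4 have opposite parity, so for the cis isomer the two substituents are one axial and one equatorial in each chair.
Chair I (iodo axial, acetyl equatorial): E = 0.47 kcal/mol.
Chair II (iodo equatorial, acetyl axial): E = 1.17 kcal/mol.
ΔE = 1.17 − 0.47 = 0.70 kcal/mol; chair I is more stable.

0.70 kcal/mol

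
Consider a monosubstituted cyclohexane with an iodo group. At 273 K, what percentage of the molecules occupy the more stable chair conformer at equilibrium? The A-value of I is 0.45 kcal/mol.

One chair has the iodo group axial (E = 0.45 kcal/mol) and the other has it equatorial (E = 0).
ΔG = 0.45 kcal/mol between the two chairs.
K = exp(ΔG/RT) with R = 1.987×10⁻³ kcal mol⁻¹ K⁻¹ and T = 273 K gives K ≈ 2.29.
Fraction in the lower-energy chair = K/(K+1) = 69.6%.

69.6%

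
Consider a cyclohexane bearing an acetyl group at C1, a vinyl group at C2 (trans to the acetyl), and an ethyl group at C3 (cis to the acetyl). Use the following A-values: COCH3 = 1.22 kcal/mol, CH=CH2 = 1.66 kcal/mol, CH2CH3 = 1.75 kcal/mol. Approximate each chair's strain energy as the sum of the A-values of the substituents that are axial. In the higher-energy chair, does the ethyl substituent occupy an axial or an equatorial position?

Chair I (acetyl axial, vinyl axial, ethyl axial): E = 4.63 kcal/mol.
Chair II (acetyl equatorial, vinyl equatorial, ethyl equatorial): E = 0.00 kcal/mol.
Chair I is the less stable (higher-energy) conformer, and in that chair the ethyl group is axial.

axial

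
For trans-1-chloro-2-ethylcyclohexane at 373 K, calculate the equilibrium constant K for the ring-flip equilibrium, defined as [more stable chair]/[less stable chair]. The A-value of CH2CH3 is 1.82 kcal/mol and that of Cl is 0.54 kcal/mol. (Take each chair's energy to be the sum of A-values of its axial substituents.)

K ≈ 24.1

C1 and C2 have opposite parity, so for the trans isomer the two substituents are e,e in one chair and a,a in the other.
Chair I (ethyl axial, chloro axial): E = 2.36 kcal/mol; chair II (ethyl equatorial, chloro equatorial): E = 0.00 kcal/mol.
ΔG = 2.36 kcal/mol between the two chairs.
K = exp(ΔG/RT) with R = 1.987×10⁻³ kcal mol⁻¹ K⁻¹ and T = 373 K gives K ≈ 24.1.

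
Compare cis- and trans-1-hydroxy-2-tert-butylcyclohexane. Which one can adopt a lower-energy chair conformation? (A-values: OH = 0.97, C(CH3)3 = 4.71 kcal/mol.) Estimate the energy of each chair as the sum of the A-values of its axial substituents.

At 1,2 positions (parity opposite): cis → (a,e or e,a); trans → (e,e or a,a).
Best chair for cis: E = 0.97 kcal/mol; best chair for trans: E = 0.00 kcal/mol.
The trans isomer is lower by 0.97 kcal/mol.

trans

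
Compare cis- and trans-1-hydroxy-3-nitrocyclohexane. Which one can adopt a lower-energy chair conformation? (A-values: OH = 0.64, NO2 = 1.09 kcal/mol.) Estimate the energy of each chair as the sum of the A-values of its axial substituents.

cis

At 1,3 positions (parity same): cis → (e,e or a,a); trans → (a,e or e,a).
Best chair for cis: E = 0.00 kcal/mol; best chair for trans: E = 0.64 kcal/mol.
The cis isomer is lower by 0.64 kcal/mol.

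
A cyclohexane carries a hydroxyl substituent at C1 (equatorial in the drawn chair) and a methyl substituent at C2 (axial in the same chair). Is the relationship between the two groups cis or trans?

cis

C1 and C2 have opposite parity, so their axial bonds point in opposite directions.
With opposite-parity carbons, two substituents on the same face are one axial and one equatorial; opposite faces give both axial or both equatorial.
Here the groups are equatorial/axial → same face → cis.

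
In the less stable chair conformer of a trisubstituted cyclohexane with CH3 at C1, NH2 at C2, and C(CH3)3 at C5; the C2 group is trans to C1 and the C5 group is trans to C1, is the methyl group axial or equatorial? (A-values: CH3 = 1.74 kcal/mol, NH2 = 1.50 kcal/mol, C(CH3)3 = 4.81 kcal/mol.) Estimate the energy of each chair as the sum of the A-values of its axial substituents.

Chair I (methyl axial, amino axial, tert-butyl equatorial): E = 3.24 kcal/mol.
Chair II (methyl equatorial, amino equatorial, tert-butyl axial): E = 4.81 kcal/mol.
Chair II is the less stable (higher-energy) conformer, and in that chair the methyl group is equatorial.

equatorial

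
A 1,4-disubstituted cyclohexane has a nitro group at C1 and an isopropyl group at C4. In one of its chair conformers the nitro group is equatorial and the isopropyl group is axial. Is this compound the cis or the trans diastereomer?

cis

C1 and C4 have opposite parity, so their axial bonds point in opposite directions.
With opposite-parity carbons, two substituents on the same face are one axial and one equatorial; opposite faces give both axial or both equatorial.
Here the groups are equatorial/axial → same face → cis.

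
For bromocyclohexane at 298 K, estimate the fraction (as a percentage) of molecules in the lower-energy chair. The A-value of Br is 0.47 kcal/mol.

One chair has the bromo group axial (E = 0.47 kcal/mol) and the other has it equatorial (E = 0).
ΔG = 0.47 kcal/mol between the two chairs.
K = exp(ΔG/RT) with R = 1.987×10⁻³ kcal mol⁻¹ K⁻¹ and T = 298 K gives K ≈ 2.21.
Fraction in the lower-energy chair = K/(K+1) = 68.9%.

68.9%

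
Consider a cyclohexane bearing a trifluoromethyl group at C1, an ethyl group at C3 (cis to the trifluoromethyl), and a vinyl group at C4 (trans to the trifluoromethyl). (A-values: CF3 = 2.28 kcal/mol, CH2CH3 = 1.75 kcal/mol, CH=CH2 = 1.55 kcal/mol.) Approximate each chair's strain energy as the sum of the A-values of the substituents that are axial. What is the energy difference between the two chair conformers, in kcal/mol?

5.58 kcal/mol

Chair I (trifluoromethyl axial, ethyl axial, vinyl axial): E = 5.58 kcal/mol.
Chair II (trifluoromethyl equatorial, ethyl equatorial, vinyl equatorial): E = 0.00 kcal/mol.
ΔE = 5.58 − 0.00 = 5.58 kcal/mol; chair II is more stable.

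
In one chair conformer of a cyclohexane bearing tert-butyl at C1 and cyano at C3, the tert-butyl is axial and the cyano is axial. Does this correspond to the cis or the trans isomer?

C1 and C3 have the same parity, so their axial bonds point in the same direction.
With same-parity carbons, two substituents on the same face are both axial or both equatorial; opposite faces give one of each.
Here the groups are axial/axial → same face → cis.

cis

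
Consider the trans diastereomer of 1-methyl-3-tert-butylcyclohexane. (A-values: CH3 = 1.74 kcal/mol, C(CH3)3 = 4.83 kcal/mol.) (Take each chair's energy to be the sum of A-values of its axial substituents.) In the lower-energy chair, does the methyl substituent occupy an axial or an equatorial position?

axial

C1 and C3 have the same parity, so for the trans isomer the two substituents are one axial and one equatorial in each chair.
Chair I (methyl axial, tert-butyl equatorial): E = 1.74 kcal/mol.
Chair II (methyl equatorial, tert-butyl axial): E = 4.83 kcal/mol.
Chair I is the more stable (lower-energy) conformer, and in that chair the methyl group is axial.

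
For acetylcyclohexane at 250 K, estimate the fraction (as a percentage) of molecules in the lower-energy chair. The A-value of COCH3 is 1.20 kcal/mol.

One chair has the acetyl group axial (E = 1.20 kcal/mol) and the other has it equatorial (E = 0).
ΔG = 1.20 kcal/mol between the two chairs.
K = exp(ΔG/RT) with R = 1.987×10⁻³ kcal mol⁻¹ K⁻¹ and T = 250 K gives K ≈ 11.2.
Fraction in the lower-energy chair = K/(K+1) = 91.8%.

91.8%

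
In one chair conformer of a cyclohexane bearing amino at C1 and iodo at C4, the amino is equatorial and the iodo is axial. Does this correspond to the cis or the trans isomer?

C1 and C4 have opposite parity, so their axial bonds point in opposite directions.
With opposite-parity carbons, two substituents on the same face are one axial and one equatorial; opposite faces give both axial or both equatorial.
Here the groups are equatorial/axial → same face → cis.

cis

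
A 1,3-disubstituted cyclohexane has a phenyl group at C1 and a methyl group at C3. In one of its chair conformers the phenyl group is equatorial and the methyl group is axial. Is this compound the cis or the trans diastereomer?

trans

C1 and C3 have the same parity, so their axial bonds point in the same direction.
With same-parity carbons, two substituents on the same face are both axial or both equatorial; opposite faces give one of each.
Here the groups are equatorial/axial → opposite face → trans.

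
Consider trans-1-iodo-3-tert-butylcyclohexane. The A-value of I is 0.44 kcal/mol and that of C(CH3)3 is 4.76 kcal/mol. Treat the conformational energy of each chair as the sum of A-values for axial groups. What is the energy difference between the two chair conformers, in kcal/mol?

4.32 kcal/mol

C1 and C3 have the same parity, so for the trans isomer the two substituents are one axial and one equatorial in each chair.
Chair I (iodo axial, tert-butyl equatorial): E = 0.44 kcal/mol.
Chair II (iodo equatorial, tert-butyl axial): E = 4.76 kcal/mol.
ΔE = 4.76 − 0.44 = 4.32 kcal/mol; chair I is more stable.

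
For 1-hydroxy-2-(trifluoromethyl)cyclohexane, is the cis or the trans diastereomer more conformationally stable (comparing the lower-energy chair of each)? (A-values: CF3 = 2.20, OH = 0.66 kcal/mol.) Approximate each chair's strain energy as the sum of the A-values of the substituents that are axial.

trans

At 1,2 positions (parity opposite): cis → (a,e or e,a); trans → (e,e or a,a).
Best chair for cis: E = 0.66 kcal/mol; best chair for trans: E = 0.00 kcal/mol.
The trans isomer is lower by 0.66 kcal/mol.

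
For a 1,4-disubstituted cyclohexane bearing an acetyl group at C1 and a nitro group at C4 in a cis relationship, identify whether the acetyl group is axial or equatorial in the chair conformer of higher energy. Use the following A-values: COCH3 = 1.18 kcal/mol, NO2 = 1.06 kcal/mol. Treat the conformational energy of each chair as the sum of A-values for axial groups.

C1 and C4 have opposite parity, so for the cis isomer the two substituents are one axial and one equatorial in each chair.
Chair I (acetyl axial, nitro equatorial): E = 1.18 kcal/mol.
Chair II (acetyl equatorial, nitro axial): E = 1.06 kcal/mol.
Chair I is the less stable (higher-energy) conformer, and in that chair the acetyl group is axial.

axial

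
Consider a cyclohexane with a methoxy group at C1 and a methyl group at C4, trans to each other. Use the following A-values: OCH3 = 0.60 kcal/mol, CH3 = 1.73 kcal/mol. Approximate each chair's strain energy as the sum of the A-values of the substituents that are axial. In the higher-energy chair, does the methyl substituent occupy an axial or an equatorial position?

C1 and C4 have opposite parity, so for the trans isomer the two substituents are e,e in one chair and a,a in the other.
Chair I (methoxy axial, methyl axial): E = 2.33 kcal/mol.
Chair II (methoxy equatorial, methyl equatorial): E = 0.00 kcal/mol.
Chair I is the less stable (higher-energy) conformer, and in that chair the methyl group is axial.

axial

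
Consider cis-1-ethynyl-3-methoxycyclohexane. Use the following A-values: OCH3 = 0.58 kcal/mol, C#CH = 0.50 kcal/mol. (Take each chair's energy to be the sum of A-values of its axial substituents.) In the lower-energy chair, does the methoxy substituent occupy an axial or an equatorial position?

C1 and C3 have the same parity, so for the cis isomer the two substituents are e,e in one chair and a,a in the other.
Chair I (methoxy axial, ethynyl axial): E = 1.08 kcal/mol.
Chair II (methoxy equatorial, ethynyl equatorial): E = 0.00 kcal/mol.
Chair II is the more stable (lower-energy) conformer, and in that chair the methoxy group is equatorial.

equatorial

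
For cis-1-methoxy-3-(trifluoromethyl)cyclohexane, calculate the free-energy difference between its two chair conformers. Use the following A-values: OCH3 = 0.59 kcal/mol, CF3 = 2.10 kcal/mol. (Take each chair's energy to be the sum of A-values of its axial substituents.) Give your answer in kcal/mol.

2.69 kcal/mol

C1 and C3 have the same parity, so for the cis isomer the two substituents are e,e in one chair and a,a in the other.
Chair I (methoxy axial, trifluoromethyl axial): E = 2.69 kcal/mol.
Chair II (methoxy equatorial, trifluoromethyl equatorial): E = 0.00 kcal/mol.
ΔE = 2.69 − 0.00 = 2.69 kcal/mol; chair II is more stable.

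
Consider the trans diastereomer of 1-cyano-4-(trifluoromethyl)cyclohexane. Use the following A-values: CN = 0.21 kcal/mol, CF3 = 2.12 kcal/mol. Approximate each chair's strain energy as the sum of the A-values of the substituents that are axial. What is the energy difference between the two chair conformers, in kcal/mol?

2.33 kcal/mol

C1 and C4 have opposite parity, so for the trans isomer the two substituents are e,e in one chair and a,a in the other.
Chair I (cyano axial, trifluoromethyl axial): E = 2.33 kcal/mol.
Chair II (cyano equatorial, trifluoromethyl equatorial): E = 0.00 kcal/mol.
ΔE = 2.33 − 0.00 = 2.33 kcal/mol; chair II is more stable.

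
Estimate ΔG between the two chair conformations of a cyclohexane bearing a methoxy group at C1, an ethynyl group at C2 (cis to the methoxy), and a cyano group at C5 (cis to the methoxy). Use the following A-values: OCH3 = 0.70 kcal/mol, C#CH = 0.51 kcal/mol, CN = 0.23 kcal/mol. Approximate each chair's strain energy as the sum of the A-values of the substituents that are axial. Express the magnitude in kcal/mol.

0.42 kcal/mol

Chair I (methoxy axial, ethynyl equatorial, cyano axial): E = 0.93 kcal/mol.
Chair II (methoxy equatorial, ethynyl axial, cyano equatorial): E = 0.51 kcal/mol.
ΔE = 0.93 − 0.51 = 0.42 kcal/mol; chair II is more stable.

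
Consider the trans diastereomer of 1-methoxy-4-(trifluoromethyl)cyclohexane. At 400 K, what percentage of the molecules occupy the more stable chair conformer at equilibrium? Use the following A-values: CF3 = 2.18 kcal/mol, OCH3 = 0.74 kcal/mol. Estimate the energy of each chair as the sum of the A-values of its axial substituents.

C1 and C4 have opposite parity, so for the trans isomer the two substituents are e,e in one chair and a,a in the other.
Chair I (trifluoromethyl axial, methoxy axial): E = 2.92 kcal/mol; chair II (trifluoromethyl equatorial, methoxy equatorial): E = 0.00 kcal/mol.
ΔG = 2.92 kcal/mol between the two chairs.
K = exp(ΔG/RT) with R = 1.987×10⁻³ kcal mol⁻¹ K⁻¹ and T = 400 K gives K ≈ 39.4.
Fraction in the lower-energy chair = K/(K+1) = 97.5%.

97.5%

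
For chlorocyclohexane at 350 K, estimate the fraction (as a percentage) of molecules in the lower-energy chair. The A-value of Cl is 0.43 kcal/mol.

One chair has the chloro group axial (E = 0.43 kcal/mol) and the other has it equatorial (E = 0).
ΔG = 0.43 kcal/mol between the two chairs.
K = exp(ΔG/RT) with R = 1.987×10⁻³ kcal mol⁻¹ K⁻¹ and T = 350 K gives K ≈ 1.86.
Fraction in the lower-energy chair = K/(K+1) = 65.0%.

65.0%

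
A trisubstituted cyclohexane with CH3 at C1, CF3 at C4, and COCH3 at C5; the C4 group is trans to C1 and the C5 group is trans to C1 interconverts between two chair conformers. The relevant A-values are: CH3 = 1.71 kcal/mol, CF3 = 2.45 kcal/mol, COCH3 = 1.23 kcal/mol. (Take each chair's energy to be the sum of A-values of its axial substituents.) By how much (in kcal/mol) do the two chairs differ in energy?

Chair I (methyl axial, trifluoromethyl axial, acetyl equatorial): E = 4.16 kcal/mol.
Chair II (methyl equatorial, trifluoromethyl equatorial, acetyl axial): E = 1.23 kcal/mol.
ΔE = 4.16 − 1.23 = 2.93 kcal/mol; chair II is more stable.

2.93 kcal/mol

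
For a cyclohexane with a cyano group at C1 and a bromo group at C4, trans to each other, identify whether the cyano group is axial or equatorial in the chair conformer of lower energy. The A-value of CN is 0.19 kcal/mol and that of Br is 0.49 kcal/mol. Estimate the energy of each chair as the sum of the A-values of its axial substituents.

equatorial

C1 and C4 have opposite parity, so for the trans isomer the two substituents are e,e in one chair and a,a in the other.
Chair I (cyano axial, bromo axial): E = 0.68 kcal/mol.
Chair II (cyano equatorial, bromo equatorial): E = 0.00 kcal/mol.
Chair II is the more stable (lower-energy) conformer, and in that chair the cyano group is equatorial.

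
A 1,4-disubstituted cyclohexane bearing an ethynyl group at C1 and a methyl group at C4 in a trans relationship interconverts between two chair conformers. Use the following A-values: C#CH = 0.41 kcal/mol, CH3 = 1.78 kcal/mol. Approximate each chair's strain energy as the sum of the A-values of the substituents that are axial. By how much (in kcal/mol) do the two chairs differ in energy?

C1 and C4 have opposite parity, so for the trans isomer the two substituents are e,e in one chair and a,a in the other.
Chair I (ethynyl axial, methyl axial): E = 2.19 kcal/mol.
Chair II (ethynyl equatorial, methyl equatorial): E = 0.00 kcal/mol.
ΔE = 2.19 − 0.00 = 2.19 kcal/mol; chair II is more stable.

2.19 kcal/mol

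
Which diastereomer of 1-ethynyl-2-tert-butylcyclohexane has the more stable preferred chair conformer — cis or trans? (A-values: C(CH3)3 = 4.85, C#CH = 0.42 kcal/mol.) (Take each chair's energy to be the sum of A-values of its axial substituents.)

trans

At 1,2 positions (parity opposite): cis → (a,e or e,a); trans → (e,e or a,a).
Best chair for cis: E = 0.42 kcal/mol; best chair for trans: E = 0.00 kcal/mol.
The trans isomer is lower by 0.42 kcal/mol.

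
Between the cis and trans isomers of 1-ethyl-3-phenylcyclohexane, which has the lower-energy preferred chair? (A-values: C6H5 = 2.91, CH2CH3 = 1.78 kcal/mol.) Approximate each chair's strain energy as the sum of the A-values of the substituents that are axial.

At 1,3 positions (parity same): cis → (e,e or a,a); trans → (a,e or e,a).
Best chair for cis: E = 0.00 kcal/mol; best chair for trans: E = 1.78 kcal/mol.
The cis isomer is lower by 1.78 kcal/mol.

cis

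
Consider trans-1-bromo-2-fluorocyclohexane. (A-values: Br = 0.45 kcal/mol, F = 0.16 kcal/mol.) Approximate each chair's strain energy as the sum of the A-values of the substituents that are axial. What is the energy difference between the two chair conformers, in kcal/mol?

C1 and C2 have opposite parity, so for the trans isomer the two substituents are e,e in one chair and a,a in the other.
Chair I (bromo axial, fluoro axial): E = 0.61 kcal/mol.
Chair II (bromo equatorial, fluoro equatorial): E = 0.00 kcal/mol.
ΔE = 0.61 − 0.00 = 0.61 kcal/mol; chair II is more stable.

0.61 kcal/mol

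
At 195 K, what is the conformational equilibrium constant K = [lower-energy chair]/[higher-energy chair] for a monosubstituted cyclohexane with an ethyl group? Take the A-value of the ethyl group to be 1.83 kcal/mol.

One chair has the ethyl group axial (E = 1.83 kcal/mol) and the other has it equatorial (E = 0).
ΔG = 1.83 kcal/mol between the two chairs.
K = exp(ΔG/RT) with R = 1.987×10⁻³ kcal mol⁻¹ K⁻¹ and T = 195 K gives K ≈ 113.

K ≈ 113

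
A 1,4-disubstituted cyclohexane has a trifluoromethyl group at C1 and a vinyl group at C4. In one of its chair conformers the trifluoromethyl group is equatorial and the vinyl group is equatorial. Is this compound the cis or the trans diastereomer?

C1 and C4 have opposite parity, so their axial bonds point in opposite directions.
With opposite-parity carbons, two substituents on the same face are one axial and one equatorial; opposite faces give both axial or both equatorial.
Here the groups are equatorial/equatorial → opposite face → trans.

trans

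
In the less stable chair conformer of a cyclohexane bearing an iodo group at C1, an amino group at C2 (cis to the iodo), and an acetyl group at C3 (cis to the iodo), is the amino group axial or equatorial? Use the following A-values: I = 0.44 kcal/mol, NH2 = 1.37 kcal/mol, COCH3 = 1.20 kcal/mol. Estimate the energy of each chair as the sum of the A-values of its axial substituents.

Chair I (iodo axial, amino equatorial, acetyl axial): E = 1.64 kcal/mol.
Chair II (iodo equatorial, amino axial, acetyl equatorial): E = 1.37 kcal/mol.
Chair I is the less stable (higher-energy) conformer, and in that chair the amino group is equatorial.

equatorial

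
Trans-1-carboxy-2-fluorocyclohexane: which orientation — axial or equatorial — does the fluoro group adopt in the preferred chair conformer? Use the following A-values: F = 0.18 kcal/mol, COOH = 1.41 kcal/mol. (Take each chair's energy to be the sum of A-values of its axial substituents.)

C1 and C2 have opposite parity, so for the trans isomer the two substituents are e,e in one chair and a,a in the other.
Chair I (fluoro axial, carboxyl axial): E = 1.59 kcal/mol.
Chair II (fluoro equatorial, carboxyl equatorial): E = 0.00 kcal/mol.
Chair II is the more stable (lower-energy) conformer, and in that chair the fluoro group is equatorial.

equatorial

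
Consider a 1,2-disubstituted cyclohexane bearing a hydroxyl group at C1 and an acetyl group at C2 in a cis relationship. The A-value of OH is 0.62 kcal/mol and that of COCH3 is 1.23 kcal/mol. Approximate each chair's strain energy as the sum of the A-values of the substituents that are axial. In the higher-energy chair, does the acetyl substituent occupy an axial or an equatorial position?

axial

C1 and C2 have opposite parity, so for the cis isomer the two substituents are one axial and one equatorial in each chair.
Chair I (hydroxyl axial, acetyl equatorial): E = 0.62 kcal/mol.
Chair II (hydroxyl equatorial, acetyl axial): E = 1.23 kcal/mol.
Chair II is the less stable (higher-energy) conformer, and in that chair the acetyl group is axial.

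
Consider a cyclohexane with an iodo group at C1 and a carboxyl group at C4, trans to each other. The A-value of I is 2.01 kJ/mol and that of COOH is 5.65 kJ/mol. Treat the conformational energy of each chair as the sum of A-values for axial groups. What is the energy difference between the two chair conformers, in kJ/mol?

7.66 kJ/mol

C1 and C4 have opposite parity, so for the trans isomer the two substituents are e,e in one chair and a,a in the other.
Chair I (iodo axial, carboxyl axial): E = 7.66 kJ/mol.
Chair II (iodo equatorial, carboxyl equatorial): E = 0.00 kJ/mol.
ΔE = 7.66 − 0.00 = 7.66 kJ/mol; chair II is more stable.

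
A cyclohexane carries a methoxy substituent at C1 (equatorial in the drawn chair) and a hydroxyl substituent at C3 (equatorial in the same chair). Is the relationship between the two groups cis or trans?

C1 and C3 have the same parity, so their axial bonds point in the same direction.
With same-parity carbons, two substituents on the same face are both axial or both equatorial; opposite faces give one of each.
Here the groups are equatorial/equatorial → same face → cis.

cis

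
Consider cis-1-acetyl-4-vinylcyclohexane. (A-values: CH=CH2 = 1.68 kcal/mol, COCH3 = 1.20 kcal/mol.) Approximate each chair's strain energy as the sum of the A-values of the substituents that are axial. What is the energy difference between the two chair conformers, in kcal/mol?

0.48 kcal/mol

C1 and C4 have opposite parity, so for the cis isomer the two substituents are one axial and one equatorial in each chair.
Chair I (vinyl axial, acetyl equatorial): E = 1.68 kcal/mol.
Chair II (vinyl equatorial, acetyl axial): E = 1.20 kcal/mol.
ΔE = 1.68 − 1.20 = 0.48 kcal/mol; chair II is more stable.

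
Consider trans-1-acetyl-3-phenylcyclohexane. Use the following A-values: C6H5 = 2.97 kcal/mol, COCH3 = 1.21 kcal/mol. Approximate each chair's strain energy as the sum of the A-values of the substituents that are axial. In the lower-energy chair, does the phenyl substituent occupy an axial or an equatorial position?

C1 and C3 have the same parity, so for the trans isomer the two substituents are one axial and one equatorial in each chair.
Chair I (phenyl axial, acetyl equatorial): E = 2.97 kcal/mol.
Chair II (phenyl equatorial, acetyl axial): E = 1.21 kcal/mol.
Chair II is the more stable (lower-energy) conformer, and in that chair the phenyl group is equatorial.

equatorial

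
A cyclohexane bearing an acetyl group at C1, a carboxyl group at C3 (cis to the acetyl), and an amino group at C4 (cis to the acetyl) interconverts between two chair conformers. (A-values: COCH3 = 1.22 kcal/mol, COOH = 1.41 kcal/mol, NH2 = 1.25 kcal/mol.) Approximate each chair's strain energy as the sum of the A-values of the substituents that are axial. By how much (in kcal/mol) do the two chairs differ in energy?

Chair I (acetyl axial, carboxyl axial, amino equatorial): E = 2.63 kcal/mol.
Chair II (acetyl equatorial, carboxyl equatorial, amino axial): E = 1.25 kcal/mol.
ΔE = 2.63 − 1.25 = 1.38 kcal/mol; chair II is more stable.

1.38 kcal/mol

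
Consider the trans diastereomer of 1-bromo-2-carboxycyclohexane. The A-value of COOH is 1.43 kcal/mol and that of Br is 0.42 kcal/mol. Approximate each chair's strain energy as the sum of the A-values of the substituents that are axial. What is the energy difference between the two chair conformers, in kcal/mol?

C1 and C2 have opposite parity, so for the trans isomer the two substituents are e,e in one chair and a,a in the other.
Chair I (carboxyl axial, bromo axial): E = 1.85 kcal/mol.
Chair II (carboxyl equatorial, bromo equatorial): E = 0.00 kcal/mol.
ΔE = 1.85 − 0.00 = 1.85 kcal/mol; chair II is more stable.

1.85 kcal/mol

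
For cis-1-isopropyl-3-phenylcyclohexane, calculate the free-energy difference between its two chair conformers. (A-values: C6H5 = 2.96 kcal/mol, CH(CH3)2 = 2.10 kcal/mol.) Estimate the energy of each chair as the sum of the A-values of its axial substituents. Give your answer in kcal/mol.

C1 and C3 have the same parity, so for the cis isomer the two substituents are e,e in one chair and a,a in the other.
Chair I (phenyl axial, isopropyl axial): E = 5.06 kcal/mol.
Chair II (phenyl equatorial, isopropyl equatorial): E = 0.00 kcal/mol.
ΔE = 5.06 − 0.00 = 5.06 kcal/mol; chair II is more stable.

5.06 kcal/mol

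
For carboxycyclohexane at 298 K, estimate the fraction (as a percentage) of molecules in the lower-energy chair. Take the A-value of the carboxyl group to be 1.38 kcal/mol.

One chair has the carboxyl group axial (E = 1.38 kcal/mol) and the other has it equatorial (E = 0).
ΔG = 1.38 kcal/mol between the two chairs.
K = exp(ΔG/RT) with R = 1.987×10⁻³ kcal mol⁻¹ K⁻¹ and T = 298 K gives K ≈ 10.3.
Fraction in the lower-energy chair = K/(K+1) = 91.1%.

91.1%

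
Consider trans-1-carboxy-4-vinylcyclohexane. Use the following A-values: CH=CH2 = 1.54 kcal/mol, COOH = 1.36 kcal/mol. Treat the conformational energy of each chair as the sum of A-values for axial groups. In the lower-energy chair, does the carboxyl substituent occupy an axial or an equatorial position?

C1 and C4 have opposite parity, so for the trans isomer the two substituents are e,e in one chair and a,a in the other.
Chair I (vinyl axial, carboxyl axial): E = 2.90 kcal/mol.
Chair II (vinyl equatorial, carboxyl equatorial): E = 0.00 kcal/mol.
Chair II is the more stable (lower-energy) conformer, and in that chair the carboxyl group is equatorial.

equatorial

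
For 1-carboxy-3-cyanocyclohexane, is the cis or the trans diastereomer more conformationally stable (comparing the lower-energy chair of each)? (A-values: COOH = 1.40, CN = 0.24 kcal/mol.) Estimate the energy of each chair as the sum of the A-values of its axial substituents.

At 1,3 positions (parity same): cis → (e,e or a,a); trans → (a,e or e,a).
Best chair for cis: E = 0.00 kcal/mol; best chair for trans: E = 0.24 kcal/mol.
The cis isomer is lower by 0.24 kcal/mol.

cis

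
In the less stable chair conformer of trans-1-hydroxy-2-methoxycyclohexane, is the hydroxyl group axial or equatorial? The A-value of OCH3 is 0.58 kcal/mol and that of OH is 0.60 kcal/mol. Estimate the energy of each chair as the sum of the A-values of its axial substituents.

C1 and C2 have opposite parity, so for the trans isomer the two substituents are e,e in one chair and a,a in the other.
Chair I (methoxy axial, hydroxyl axial): E = 1.18 kcal/mol.
Chair II (methoxy equatorial, hydroxyl equatorial): E = 0.00 kcal/mol.
Chair I is the less stable (higher-energy) conformer, and in that chair the hydroxyl group is axial.

axial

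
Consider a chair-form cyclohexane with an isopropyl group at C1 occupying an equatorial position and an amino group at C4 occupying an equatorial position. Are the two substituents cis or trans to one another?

C1 and C4 have opposite parity, so their axial bonds point in opposite directions.
With opposite-parity carbons, two substituents on the same face are one axial and one equatorial; opposite faces give both axial or both equatorial.
Here the groups are equatorial/equatorial → opposite face → trans.

trans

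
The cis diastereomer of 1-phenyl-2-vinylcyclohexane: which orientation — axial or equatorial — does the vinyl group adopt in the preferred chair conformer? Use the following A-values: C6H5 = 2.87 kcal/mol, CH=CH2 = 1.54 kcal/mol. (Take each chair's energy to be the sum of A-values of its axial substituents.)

axial

C1 and C2 have opposite parity, so for the cis isomer the two substituents are one axial and one equatorial in each chair.
Chair I (phenyl axial, vinyl equatorial): E = 2.87 kcal/mol.
Chair II (phenyl equatorial, vinyl axial): E = 1.54 kcal/mol.
Chair II is the more stable (lower-energy) conformer, and in that chair the vinyl group is axial.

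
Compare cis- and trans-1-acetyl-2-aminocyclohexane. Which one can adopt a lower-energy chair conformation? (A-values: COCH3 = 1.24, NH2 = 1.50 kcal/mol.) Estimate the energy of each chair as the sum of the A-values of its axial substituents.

At 1,2 positions (parity opposite): cis → (a,e or e,a); trans → (e,e or a,a).
Best chair for cis: E = 1.24 kcal/mol; best chair for trans: E = 0.00 kcal/mol.
The trans isomer is lower by 1.24 kcal/mol.

trans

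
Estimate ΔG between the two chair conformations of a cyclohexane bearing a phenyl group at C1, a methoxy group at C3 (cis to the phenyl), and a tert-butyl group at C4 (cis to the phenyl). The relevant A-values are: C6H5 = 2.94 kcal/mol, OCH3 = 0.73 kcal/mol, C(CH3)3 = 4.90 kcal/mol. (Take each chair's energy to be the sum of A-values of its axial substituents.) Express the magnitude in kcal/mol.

1.23 kcal/mol

Chair I (phenyl axial, methoxy axial, tert-butyl equatorial): E = 3.67 kcal/mol.
Chair II (phenyl equatorial, methoxy equatorial, tert-butyl axial): E = 4.90 kcal/mol.
ΔE = 4.90 − 3.67 = 1.23 kcal/mol; chair I is more stable.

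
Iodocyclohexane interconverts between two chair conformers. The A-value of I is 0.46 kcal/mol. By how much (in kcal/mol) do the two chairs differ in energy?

0.46 kcal/mol

A monosubstituted cyclohexane has one chair with the iodo group axial (E = A = 0.46 kcal/mol) and one with it equatorial (E = 0).
ΔE = 0.46 − 0 = 0.46 kcal/mol.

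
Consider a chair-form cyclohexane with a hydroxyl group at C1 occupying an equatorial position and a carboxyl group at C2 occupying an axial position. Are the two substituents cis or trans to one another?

cis

C1 and C2 have opposite parity, so their axial bonds point in opposite directions.
With opposite-parity carbons, two substituents on the same face are one axial and one equatorial; opposite faces give both axial or both equatorial.
Here the groups are equatorial/axial → same face → cis.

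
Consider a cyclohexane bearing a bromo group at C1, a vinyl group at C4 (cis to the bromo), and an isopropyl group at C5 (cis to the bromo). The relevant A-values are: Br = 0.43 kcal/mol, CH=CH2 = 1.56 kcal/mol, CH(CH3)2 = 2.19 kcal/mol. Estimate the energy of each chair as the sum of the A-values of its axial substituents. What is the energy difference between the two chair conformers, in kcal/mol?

Chair I (bromo axial, vinyl equatorial, isopropyl axial): E = 2.62 kcal/mol.
Chair II (bromo equatorial, vinyl axial, isopropyl equatorial): E = 1.56 kcal/mol.
ΔE = 2.62 − 1.56 = 1.06 kcal/mol; chair II is more stable.

1.06 kcal/mol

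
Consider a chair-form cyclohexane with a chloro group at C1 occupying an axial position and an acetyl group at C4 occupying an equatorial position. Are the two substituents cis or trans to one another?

cis

C1 and C4 have opposite parity, so their axial bonds point in opposite directions.
With opposite-parity carbons, two substituents on the same face are one axial and one equatorial; opposite faces give both axial or both equatorial.
Here the groups are axial/equatorial → same face → cis.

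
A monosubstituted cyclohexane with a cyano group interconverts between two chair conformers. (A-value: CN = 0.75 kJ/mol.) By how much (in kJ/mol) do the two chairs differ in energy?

0.75 kJ/mol

A monosubstituted cyclohexane has one chair with the cyano group axial (E = A = 0.75 kJ/mol) and one with it equatorial (E = 0).
ΔE = 0.75 − 0 = 0.75 kJ/mol.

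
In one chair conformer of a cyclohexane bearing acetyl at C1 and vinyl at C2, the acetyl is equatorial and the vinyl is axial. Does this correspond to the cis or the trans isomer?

C1 and C2 have opposite parity, so their axial bonds point in opposite directions.
With opposite-parity carbons, two substituents on the same face are one axial and one equatorial; opposite faces give both axial or both equatorial.
Here the groups are equatorial/axial → same face → cis.

cis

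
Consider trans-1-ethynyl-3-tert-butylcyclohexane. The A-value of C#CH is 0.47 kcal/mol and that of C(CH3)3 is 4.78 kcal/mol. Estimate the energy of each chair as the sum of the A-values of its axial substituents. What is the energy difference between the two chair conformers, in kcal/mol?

4.31 kcal/mol

C1 and C3 have the same parity, so for the trans isomer the two substituents are one axial and one equatorial in each chair.
Chair I (ethynyl axial, tert-butyl equatorial): E = 0.47 kcal/mol.
Chair II (ethynyl equatorial, tert-butyl axial): E = 4.78 kcal/mol.
ΔE = 4.78 − 0.47 = 4.31 kcal/mol; chair I is more stable.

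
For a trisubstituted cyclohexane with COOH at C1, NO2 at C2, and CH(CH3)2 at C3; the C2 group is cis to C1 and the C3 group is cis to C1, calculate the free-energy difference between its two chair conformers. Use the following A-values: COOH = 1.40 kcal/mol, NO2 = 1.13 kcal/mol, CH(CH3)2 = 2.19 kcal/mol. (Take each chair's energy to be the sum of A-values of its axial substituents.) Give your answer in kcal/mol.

2.46 kcal/mol

Chair I (carboxyl axial, nitro equatorial, isopropyl axial): E = 3.59 kcal/mol.
Chair II (carboxyl equatorial, nitro axial, isopropyl equatorial): E = 1.13 kcal/mol.
ΔE = 3.59 − 1.13 = 2.46 kcal/mol; chair II is more stable.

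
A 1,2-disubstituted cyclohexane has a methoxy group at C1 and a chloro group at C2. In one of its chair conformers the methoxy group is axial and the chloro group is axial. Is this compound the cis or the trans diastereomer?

C1 and C2 have opposite parity, so their axial bonds point in opposite directions.
With opposite-parity carbons, two substituents on the same face are one axial and one equatorial; opposite faces give both axial or both equatorial.
Here the groups are axial/axial → opposite face → trans.

trans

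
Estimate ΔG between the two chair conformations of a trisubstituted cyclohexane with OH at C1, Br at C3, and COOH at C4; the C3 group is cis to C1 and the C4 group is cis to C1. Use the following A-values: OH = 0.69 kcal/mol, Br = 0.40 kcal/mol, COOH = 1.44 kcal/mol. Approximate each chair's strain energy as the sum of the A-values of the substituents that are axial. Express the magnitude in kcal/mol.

Chair I (hydroxyl axial, bromo axial, carboxyl equatorial): E = 1.09 kcal/mol.
Chair II (hydroxyl equatorial, bromo equatorial, carboxyl axial): E = 1.44 kcal/mol.
ΔE = 1.44 − 1.09 = 0.35 kcal/mol; chair I is more stable.

0.35 kcal/mol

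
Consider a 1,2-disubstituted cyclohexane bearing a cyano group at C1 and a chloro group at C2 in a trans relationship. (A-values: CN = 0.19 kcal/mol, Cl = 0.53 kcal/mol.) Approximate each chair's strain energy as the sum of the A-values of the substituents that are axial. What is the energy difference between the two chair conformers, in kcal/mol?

C1 and C2 have opposite parity, so for the trans isomer the two substituents are e,e in one chair and a,a in the other.
Chair I (cyano axial, chloro axial): E = 0.72 kcal/mol.
Chair II (cyano equatorial, chloro equatorial): E = 0.00 kcal/mol.
ΔE = 0.72 − 0.00 = 0.72 kcal/mol; chair II is more stable.

0.72 kcal/mol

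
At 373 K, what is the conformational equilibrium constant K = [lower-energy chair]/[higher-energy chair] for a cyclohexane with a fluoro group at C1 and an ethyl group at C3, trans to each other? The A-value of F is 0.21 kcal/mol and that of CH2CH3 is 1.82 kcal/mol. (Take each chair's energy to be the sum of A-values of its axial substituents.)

K ≈ 8.78

C1 and C3 have the same parity, so for the trans isomer the two substituents are one axial and one equatorial in each chair.
Chair I (fluoro axial, ethyl equatorial): E = 0.21 kcal/mol; chair II (fluoro equatorial, ethyl axial): E = 1.82 kcal/mol.
ΔG = 1.61 kcal/mol between the two chairs.
K = exp(ΔG/RT) with R = 1.987×10⁻³ kcal mol⁻¹ K⁻¹ and T = 373 K gives K ≈ 8.78.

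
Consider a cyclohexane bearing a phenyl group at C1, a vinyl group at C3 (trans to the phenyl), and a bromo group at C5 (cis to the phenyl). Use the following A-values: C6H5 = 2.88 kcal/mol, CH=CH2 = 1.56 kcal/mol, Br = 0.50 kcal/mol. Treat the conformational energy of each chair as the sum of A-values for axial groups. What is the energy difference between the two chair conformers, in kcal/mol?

1.82 kcal/mol

Chair I (phenyl axial, vinyl equatorial, bromo axial): E = 3.38 kcal/mol.
Chair II (phenyl equatorial, vinyl axial, bromo equatorial): E = 1.56 kcal/mol.
ΔE = 3.38 − 1.56 = 1.82 kcal/mol; chair II is more stable.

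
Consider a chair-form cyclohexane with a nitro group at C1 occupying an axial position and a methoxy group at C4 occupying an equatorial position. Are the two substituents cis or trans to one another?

cis

C1 and C4 have opposite parity, so their axial bonds point in opposite directions.
With opposite-parity carbons, two substituents on the same face are one axial and one equatorial; opposite faces give both axial or both equatorial.
Here the groups are axial/equatorial → same face → cis.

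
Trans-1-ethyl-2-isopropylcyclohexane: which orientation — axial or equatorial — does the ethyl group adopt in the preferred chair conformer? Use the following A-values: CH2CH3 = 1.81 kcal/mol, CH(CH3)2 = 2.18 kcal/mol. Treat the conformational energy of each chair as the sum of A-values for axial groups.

equatorial

C1 and C2 have opposite parity, so for the trans isomer the two substituents are e,e in one chair and a,a in the other.
Chair I (ethyl axial, isopropyl axial): E = 3.99 kcal/mol.
Chair II (ethyl equatorial, isopropyl equatorial): E = 0.00 kcal/mol.
Chair II is the more stable (lower-energy) conformer, and in that chair the ethyl group is equatorial.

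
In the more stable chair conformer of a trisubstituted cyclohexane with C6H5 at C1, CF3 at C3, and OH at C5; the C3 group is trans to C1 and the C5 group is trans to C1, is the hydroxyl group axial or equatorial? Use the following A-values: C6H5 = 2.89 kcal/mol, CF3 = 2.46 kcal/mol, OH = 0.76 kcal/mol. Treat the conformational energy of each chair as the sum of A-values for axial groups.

Chair I (phenyl axial, trifluoromethyl equatorial, hydroxyl equatorial): E = 2.89 kcal/mol.
Chair II (phenyl equatorial, trifluoromethyl axial, hydroxyl axial): E = 3.22 kcal/mol.
Chair I is the more stable (lower-energy) conformer, and in that chair the hydroxyl group is equatorial.

equatorial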